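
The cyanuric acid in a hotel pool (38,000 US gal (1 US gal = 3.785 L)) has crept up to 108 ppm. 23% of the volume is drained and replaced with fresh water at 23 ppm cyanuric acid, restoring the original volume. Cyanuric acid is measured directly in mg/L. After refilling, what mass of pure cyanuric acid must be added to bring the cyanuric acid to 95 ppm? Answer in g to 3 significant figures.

942 g

Volume: 38,000 US gal × 3.785 L/gal = 143,830 L.
After draining 23% and refilling: 108 × 0.77 + 23 × 0.23 = 88.45 ppm.
Deficit to target: 95 − 88.45 = 6.55 mg/L.
Mass: 6.55 mg/L × 143,830 L = 942.1 g cyanuric acid.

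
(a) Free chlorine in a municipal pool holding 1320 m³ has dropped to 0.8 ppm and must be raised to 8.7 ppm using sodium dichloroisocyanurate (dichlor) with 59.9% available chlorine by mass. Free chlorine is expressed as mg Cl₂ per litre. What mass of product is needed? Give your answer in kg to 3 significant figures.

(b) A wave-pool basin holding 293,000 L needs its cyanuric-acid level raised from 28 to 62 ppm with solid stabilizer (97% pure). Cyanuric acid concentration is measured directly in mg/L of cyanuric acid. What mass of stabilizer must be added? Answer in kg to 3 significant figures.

(a) 17.4 kg; (b) 10.3 kg

(a) Volume: 1320 m³ = 1,320,000 L.
(a) Chlorine deficit: 8.7 − 0.8 = 7.9 ppm = 7.9 mg/L as Cl₂.
(a) Cl₂ equivalent needed: 7.9 mg/L × 1,320,000 L = 10,430,000 mg = 10,430 g.
(a) Product at 59.9% available chlorine: 10,430 / 0.599 = 17,410 g.

(b) CYA to add: (62 − 28) = 34 mg/L × 293,000 L = 9962 g cyanuric acid.
(b) At 97% purity: 9962 / 0.97 = 10,270 g product.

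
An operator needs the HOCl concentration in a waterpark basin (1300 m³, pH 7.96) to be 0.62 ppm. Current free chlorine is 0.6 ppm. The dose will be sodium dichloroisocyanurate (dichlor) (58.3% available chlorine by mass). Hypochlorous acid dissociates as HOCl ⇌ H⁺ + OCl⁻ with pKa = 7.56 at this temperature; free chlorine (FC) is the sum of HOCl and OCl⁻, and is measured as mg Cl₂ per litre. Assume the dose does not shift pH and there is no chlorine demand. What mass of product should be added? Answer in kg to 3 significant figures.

3.52 kg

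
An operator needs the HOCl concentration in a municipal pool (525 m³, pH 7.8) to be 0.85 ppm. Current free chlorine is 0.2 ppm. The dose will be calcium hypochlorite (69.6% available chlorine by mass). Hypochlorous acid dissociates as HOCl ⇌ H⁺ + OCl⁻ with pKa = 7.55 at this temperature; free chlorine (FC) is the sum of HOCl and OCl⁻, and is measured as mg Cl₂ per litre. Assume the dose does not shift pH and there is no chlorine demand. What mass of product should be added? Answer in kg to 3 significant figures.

1.63 kg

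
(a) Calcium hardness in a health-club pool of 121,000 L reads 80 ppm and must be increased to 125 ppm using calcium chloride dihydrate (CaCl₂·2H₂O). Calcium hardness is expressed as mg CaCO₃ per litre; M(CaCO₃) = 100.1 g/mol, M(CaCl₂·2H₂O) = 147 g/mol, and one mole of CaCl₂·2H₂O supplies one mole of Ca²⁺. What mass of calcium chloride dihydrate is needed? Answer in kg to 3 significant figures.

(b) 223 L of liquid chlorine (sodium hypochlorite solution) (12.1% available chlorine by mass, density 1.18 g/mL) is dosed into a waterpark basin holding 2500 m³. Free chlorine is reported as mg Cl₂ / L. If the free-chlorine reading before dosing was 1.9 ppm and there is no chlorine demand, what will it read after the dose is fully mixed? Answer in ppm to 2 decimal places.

(a) 8.00 kg; (b) 14.64 ppm

(a) Hardness to add: (125 − 80) = 45 mg/L as CaCO₃ × 121,000 L = 5445 g as CaCO₃.
(a) Moles of Ca²⁺ (1 mol Ca²⁺ ≡ 1 mol CaCO₃): 5445 / 100.1 g/mol = 54.4 mol.
(a) Mass of CaCl₂·2H₂O: 54.4 × 147 = 7996 g.

(b) Volume: 2500 m³ = 2,500,000 L.
(b) Mass of solution: 223 L × 1000 mL/L × 1.18 g/mL = 263,100 g.
(b) Available chlorine delivered: 263,100 g × 0.121 = 31,840 g as Cl₂.
(b) Concentration rise: 31,840 g / 2,500,000 L = 12.74 mg/L = 12.74 ppm.
(b) Final FC: 1.9 + 12.74 = 14.64 ppm.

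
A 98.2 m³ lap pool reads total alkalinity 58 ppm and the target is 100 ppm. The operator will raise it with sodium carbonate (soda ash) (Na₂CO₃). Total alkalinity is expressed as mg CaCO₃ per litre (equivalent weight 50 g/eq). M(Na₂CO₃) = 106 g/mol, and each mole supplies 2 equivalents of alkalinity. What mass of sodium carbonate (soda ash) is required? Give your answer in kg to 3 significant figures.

Volume: 98.2 m³ = 98,200 L.
Alkalinity to add: (100 − 58) = 42 mg/L as CaCO₃ × 98,200 L = 4124 g as CaCO₃.
Equivalents: 4124 g ÷ 50 g/eq = 82.49 eq.
Each mole of Na₂CO₃ supplies 2 eq, so 82.49 / 2 = 41.24 mol.
Mass: 41.24 mol × 106 g/mol = 4372 g.

4.37 kg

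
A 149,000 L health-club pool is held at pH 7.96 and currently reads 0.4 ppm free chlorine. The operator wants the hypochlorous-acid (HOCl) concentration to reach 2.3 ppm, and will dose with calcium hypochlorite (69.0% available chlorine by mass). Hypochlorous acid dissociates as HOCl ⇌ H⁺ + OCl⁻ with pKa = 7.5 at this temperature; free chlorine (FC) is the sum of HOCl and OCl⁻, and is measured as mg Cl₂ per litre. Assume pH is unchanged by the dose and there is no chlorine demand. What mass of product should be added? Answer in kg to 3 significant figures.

1.84 kg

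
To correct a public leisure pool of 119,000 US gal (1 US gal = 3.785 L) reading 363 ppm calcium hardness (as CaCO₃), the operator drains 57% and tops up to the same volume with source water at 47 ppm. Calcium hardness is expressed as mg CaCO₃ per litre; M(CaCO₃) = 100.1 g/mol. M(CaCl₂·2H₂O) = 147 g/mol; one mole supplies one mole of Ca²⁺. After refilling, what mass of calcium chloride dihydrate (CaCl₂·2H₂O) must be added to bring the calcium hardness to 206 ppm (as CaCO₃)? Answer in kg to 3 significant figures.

15.3 kg

Volume: 119,000 US gal × 3.785 L/gal = 450,415 L.
After draining 57% and refilling: 363 × 0.43 + 47 × 0.57 = 182.88 ppm.
Deficit to target: 206 − 182.88 = 23.12 mg/L.
As CaCO₃: 23.12 mg/L × 450,415 L = 10,410 g; ÷ 100.1 = 104 mol Ca²⁺.
Mass: 104 × 147 = 15,290 g.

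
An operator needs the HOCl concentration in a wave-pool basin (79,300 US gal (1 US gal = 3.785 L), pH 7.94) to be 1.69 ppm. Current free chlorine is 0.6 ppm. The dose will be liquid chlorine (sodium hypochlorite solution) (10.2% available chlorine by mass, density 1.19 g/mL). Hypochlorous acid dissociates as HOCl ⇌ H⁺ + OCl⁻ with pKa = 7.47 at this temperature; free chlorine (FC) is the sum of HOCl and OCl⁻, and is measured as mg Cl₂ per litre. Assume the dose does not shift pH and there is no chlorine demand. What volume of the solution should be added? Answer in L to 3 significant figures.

Volume: 79,300 US gal × 3.785 L/gal = 300,150 L.
[OCl⁻]/[HOCl] = 10^(pH − pKa) = 10^(7.94 − 7.47) = 2.951; fraction as HOCl = 1/(1 + 2.951) = 0.2531.
Free chlorine required for 1.69 ppm HOCl: 1.69 / 0.2531 = 6.678 ppm.
FC to add: 6.678 − 0.6 = 6.078 mg/L as Cl₂.
Cl₂ equivalent: 6.078 mg/L × 300,150 L = 1824 g.
Product at 10.2% available Cl: 1824 / 0.102 = 17,880 g.
Volume: 17,880 g ÷ 1.19 g/mL = 15,030 mL.

15.0 L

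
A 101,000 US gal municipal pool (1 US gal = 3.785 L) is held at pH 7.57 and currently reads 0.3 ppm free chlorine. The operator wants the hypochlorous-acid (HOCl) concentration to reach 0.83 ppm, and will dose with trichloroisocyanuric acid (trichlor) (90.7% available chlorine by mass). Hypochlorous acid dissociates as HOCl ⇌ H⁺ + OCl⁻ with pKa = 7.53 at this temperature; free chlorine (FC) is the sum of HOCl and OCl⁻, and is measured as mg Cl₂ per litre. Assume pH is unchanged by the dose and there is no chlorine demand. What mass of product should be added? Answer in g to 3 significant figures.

607 g

Volume: 101,000 US gal × 3.785 L/gal = 382,285 L.
[OCl⁻]/[HOCl] = 10^(pH − pKa) = 10^(7.57 − 7.53) = 1.096; fraction as HOCl = 1/(1 + 1.096) = 0.477.
Free chlorine required for 0.83 ppm HOCl: 0.83 / 0.477 = 1.74 ppm.
FC to add: 1.74 − 0.3 = 1.44 mg/L as Cl₂.
Cl₂ equivalent: 1.44 mg/L × 382,285 L = 550.5 g.
Product at 90.7% available Cl: 550.5 / 0.907 = 607 g.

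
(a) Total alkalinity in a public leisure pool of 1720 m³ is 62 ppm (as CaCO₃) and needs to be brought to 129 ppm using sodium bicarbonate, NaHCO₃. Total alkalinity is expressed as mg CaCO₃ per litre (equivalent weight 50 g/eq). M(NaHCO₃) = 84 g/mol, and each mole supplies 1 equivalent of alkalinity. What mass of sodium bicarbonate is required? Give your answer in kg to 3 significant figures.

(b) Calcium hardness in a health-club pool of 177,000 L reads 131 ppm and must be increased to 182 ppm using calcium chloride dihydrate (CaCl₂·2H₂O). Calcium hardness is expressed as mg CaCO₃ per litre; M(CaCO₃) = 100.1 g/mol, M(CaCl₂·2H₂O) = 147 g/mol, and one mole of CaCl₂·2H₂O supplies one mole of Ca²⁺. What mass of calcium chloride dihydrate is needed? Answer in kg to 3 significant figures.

(a) 194 kg; (b) 13.3 kg

(a) Volume: 1720 m³ = 1,720,000 L.
(a) Alkalinity to add: (129 − 62) = 67 mg/L as CaCO₃ × 1,720,000 L = 115,200 g as CaCO₃.
(a) Equivalents: 115,200 g ÷ 50 g/eq = 2305 eq.
(a) NaHCO₃ supplies 1 eq per mole → 2305 mol.
(a) Mass: 2305 mol × 84 g/mol = 193,600 g.

(b) Hardness to add: (182 − 131) = 51 mg/L as CaCO₃ × 177,000 L = 9027 g as CaCO₃.
(b) Moles of Ca²⁺ (1 mol Ca²⁺ ≡ 1 mol CaCO₃): 9027 / 100.1 g/mol = 90.18 mol.
(b) Mass of CaCl₂·2H₂O: 90.18 × 147 = 13,260 g.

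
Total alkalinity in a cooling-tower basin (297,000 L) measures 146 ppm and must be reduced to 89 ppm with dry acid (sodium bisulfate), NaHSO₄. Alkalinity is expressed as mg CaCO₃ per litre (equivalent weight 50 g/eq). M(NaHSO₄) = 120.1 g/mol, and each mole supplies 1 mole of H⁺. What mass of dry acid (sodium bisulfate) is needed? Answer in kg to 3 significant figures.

Alkalinity to neutralize: (146 − 89) = 57 mg/L as CaCO₃ × 297,000 L = 16,930 g as CaCO₃.
Equivalents of H⁺ required: 16,930 ÷ 50 g/eq = 338.6 eq = 338.6 mol NaHSO₄.
Mass of NaHSO₄: 338.6 × 120.1 = 40,660 g.

40.7 kg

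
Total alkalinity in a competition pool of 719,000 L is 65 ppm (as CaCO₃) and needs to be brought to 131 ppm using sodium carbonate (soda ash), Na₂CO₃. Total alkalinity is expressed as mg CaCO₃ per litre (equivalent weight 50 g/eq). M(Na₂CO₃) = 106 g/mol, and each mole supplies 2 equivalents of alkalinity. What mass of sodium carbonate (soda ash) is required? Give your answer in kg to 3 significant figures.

50.3 kg

Alkalinity to add: (131 − 65) = 66 mg/L as CaCO₃ × 719,000 L = 47,450 g as CaCO₃.
Equivalents: 47,450 g ÷ 50 g/eq = 949.1 eq.
Each mole of Na₂CO₃ supplies 2 eq, so 949.1 / 2 = 474.5 mol.
Mass: 474.5 mol × 106 g/mol = 50,300 g.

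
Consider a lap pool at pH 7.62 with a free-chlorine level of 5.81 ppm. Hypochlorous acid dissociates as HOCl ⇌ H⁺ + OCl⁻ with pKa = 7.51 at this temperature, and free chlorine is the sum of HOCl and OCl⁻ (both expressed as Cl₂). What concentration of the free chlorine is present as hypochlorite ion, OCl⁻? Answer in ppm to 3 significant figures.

[OCl⁻]/[HOCl] = 10^(pH − pKa) = 10^(7.62 − 7.51) = 10^0.11 = 1.288.
Fraction as HOCl = 1 / (1 + 1.288) = 0.437.
OCl⁻ = (1 − 0.437) × 5.81 ppm = 3.271 ppm.

3.27 ppm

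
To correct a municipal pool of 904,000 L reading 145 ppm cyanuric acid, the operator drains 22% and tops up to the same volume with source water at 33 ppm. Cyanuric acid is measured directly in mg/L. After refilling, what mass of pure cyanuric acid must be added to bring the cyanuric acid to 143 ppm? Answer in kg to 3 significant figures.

20.5 kg

After draining 22% and refilling: 145 × 0.78 + 33 × 0.22 = 120.36 ppm.
Deficit to target: 143 − 120.36 = 22.64 mg/L.
Mass: 22.64 mg/L × 904,000 L = 20,470 g cyanuric acid.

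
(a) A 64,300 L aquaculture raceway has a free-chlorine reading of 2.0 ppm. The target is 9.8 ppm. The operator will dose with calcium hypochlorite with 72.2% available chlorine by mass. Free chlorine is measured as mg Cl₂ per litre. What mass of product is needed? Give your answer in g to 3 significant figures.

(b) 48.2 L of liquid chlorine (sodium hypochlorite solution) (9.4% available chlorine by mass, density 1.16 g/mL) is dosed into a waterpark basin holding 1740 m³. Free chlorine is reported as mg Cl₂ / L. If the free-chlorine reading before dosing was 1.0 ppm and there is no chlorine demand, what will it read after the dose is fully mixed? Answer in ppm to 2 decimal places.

(a) 695 g; (b) 4.02 ppm

(a) Chlorine deficit: 9.8 − 2.0 = 7.8 ppm = 7.8 mg/L as Cl₂.
(a) Cl₂ equivalent needed: 7.8 mg/L × 64,300 L = 501,500 mg = 501.5 g.
(a) Product at 72.2% available chlorine: 501.5 / 0.722 = 694.7 g.

(b) Volume: 1740 m³ = 1,740,000 L.
(b) Mass of solution: 48.2 L × 1000 mL/L × 1.16 g/mL = 55,910 g.
(b) Available chlorine delivered: 55,910 g × 0.094 = 5256 g as Cl₂.
(b) Concentration rise: 5256 g / 1,740,000 L = 3.021 mg/L = 3.02 ppm.
(b) Final FC: 1.0 + 3.02 = 4.02 ppm.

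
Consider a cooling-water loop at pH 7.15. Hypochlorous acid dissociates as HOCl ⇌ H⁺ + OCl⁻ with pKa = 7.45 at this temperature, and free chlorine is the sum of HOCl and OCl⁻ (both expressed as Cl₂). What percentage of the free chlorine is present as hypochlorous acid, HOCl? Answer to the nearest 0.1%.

66.6%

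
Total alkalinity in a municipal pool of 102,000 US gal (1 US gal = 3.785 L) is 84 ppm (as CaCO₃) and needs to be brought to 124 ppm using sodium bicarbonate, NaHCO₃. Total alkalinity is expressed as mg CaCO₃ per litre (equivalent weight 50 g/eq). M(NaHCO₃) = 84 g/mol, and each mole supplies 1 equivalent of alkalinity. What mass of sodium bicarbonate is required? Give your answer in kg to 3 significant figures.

Volume: 102,000 US gal × 3.785 L/gal = 386,070 L.
Alkalinity to add: (124 − 84) = 40 mg/L as CaCO₃ × 386,070 L = 15,440 g as CaCO₃.
Equivalents: 15,440 g ÷ 50 g/eq = 308.9 eq.
NaHCO₃ supplies 1 eq per mole → 308.9 mol.
Mass: 308.9 mol × 84 g/mol = 25,940 g.

25.9 kg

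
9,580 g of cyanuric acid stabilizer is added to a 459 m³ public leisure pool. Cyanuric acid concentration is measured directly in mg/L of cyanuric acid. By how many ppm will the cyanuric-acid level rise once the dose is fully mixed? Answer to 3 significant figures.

Volume: 459 m³ = 459,000 L.
Rise: 9,580 g / 459,000 L × 1000 = 20.87 mg/L.

20.9 ppm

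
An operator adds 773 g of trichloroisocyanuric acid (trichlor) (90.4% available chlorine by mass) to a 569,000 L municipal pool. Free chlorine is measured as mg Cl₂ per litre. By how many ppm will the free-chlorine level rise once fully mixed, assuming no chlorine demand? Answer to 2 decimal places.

Available chlorine delivered: 773 g × 0.904 = 698.8 g as Cl₂.
Concentration rise: 698.8 g / 569,000 L = 1.228 mg/L = 1.23 ppm.

1.23 ppm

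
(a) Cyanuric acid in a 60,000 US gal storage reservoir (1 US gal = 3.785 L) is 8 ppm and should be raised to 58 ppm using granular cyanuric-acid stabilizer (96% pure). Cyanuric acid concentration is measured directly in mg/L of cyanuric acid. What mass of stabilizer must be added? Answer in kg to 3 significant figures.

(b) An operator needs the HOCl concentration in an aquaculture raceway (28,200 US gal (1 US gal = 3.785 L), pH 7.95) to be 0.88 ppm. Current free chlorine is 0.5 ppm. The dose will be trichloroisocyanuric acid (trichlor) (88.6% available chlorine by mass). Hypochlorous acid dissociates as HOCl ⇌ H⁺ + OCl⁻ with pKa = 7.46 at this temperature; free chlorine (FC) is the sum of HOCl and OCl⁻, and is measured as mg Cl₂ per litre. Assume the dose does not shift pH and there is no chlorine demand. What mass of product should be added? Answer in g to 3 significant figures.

(a) 11.8 kg; (b) 373 g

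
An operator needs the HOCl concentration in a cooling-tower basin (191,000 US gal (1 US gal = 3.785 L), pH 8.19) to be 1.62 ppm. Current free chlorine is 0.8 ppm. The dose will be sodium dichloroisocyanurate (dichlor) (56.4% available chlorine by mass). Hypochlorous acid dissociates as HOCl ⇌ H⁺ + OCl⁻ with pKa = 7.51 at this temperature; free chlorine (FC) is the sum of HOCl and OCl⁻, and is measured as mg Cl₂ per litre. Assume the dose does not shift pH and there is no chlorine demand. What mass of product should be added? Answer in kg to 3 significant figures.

Volume: 191,000 US gal × 3.785 L/gal = 722,935 L.
[OCl⁻]/[HOCl] = 10^(pH − pKa) = 10^(8.19 − 7.51) = 4.786; fraction as HOCl = 1/(1 + 4.786) = 0.1728.
Free chlorine required for 1.62 ppm HOCl: 1.62 / 0.1728 = 9.374 ppm.
FC to add: 9.374 − 0.8 = 8.574 mg/L as Cl₂.
Cl₂ equivalent: 8.574 mg/L × 722,935 L = 6198 g.
Product at 56.4% available Cl: 6198 / 0.564 = 10,990 g.

11.0 kg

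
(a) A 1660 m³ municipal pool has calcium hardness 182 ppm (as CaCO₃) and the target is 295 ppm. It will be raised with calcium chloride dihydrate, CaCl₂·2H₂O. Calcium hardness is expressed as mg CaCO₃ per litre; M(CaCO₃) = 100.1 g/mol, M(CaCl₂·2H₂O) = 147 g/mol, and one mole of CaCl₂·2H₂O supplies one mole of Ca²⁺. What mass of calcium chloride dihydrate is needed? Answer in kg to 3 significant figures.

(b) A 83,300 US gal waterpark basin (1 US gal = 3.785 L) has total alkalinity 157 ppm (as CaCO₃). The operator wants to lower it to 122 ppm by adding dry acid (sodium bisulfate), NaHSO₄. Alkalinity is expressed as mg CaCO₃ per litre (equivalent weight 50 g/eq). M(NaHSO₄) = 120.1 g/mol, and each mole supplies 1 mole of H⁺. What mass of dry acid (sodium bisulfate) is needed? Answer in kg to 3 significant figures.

(a) 275 kg; (b) 26.5 kg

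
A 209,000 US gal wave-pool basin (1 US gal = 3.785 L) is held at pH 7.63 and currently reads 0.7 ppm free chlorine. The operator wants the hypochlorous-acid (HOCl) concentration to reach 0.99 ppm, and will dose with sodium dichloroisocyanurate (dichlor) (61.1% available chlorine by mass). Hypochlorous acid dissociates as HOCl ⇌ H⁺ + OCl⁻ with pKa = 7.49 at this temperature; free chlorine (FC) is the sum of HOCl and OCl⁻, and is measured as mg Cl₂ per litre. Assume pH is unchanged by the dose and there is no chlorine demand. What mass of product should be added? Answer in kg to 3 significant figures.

Volume: 209,000 US gal × 3.785 L/gal = 791,065 L.
[OCl⁻]/[HOCl] = 10^(pH − pKa) = 10^(7.63 − 7.49) = 1.38; fraction as HOCl = 1/(1 + 1.38) = 0.4201.
Free chlorine required for 0.99 ppm HOCl: 0.99 / 0.4201 = 2.357 ppm.
FC to add: 2.357 − 0.7 = 1.657 mg/L as Cl₂.
Cl₂ equivalent: 1.657 mg/L × 791,065 L = 1310 g.
Product at 61.1% available Cl: 1310 / 0.611 = 2145 g.

2.14 kg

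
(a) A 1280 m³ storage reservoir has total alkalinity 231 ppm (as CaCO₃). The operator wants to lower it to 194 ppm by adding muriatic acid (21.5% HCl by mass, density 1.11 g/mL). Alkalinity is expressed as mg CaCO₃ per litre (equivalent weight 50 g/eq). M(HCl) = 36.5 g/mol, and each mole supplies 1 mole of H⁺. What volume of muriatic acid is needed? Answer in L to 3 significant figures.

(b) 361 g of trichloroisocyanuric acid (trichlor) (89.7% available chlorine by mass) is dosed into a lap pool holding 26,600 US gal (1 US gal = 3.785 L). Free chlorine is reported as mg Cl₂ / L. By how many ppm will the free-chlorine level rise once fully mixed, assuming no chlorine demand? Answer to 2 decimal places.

(a) 145 L; (b) 3.22 ppm

(a) Volume: 1280 m³ = 1,280,000 L.
(a) Alkalinity to neutralize: (231 − 194) = 37 mg/L as CaCO₃ × 1,280,000 L = 47,360 g as CaCO₃.
(a) Equivalents of H⁺ required: 47,360 ÷ 50 g/eq = 947.2 eq = 947.2 mol HCl.
(a) Mass of HCl: 947.2 × 36.5 = 34,570 g.
(a) Mass of 21.5% solution: 34,570 / 0.215 = 160,800 g.
(a) Volume: 160,800 g ÷ 1.11 g/mL = 144,900 mL.

(b) Volume: 26,600 US gal × 3.785 L/gal = 100,681 L.
(b) Available chlorine delivered: 361 g × 0.897 = 323.8 g as Cl₂.
(b) Concentration rise: 323.8 g / 100,681 L = 3.216 mg/L = 3.22 ppm.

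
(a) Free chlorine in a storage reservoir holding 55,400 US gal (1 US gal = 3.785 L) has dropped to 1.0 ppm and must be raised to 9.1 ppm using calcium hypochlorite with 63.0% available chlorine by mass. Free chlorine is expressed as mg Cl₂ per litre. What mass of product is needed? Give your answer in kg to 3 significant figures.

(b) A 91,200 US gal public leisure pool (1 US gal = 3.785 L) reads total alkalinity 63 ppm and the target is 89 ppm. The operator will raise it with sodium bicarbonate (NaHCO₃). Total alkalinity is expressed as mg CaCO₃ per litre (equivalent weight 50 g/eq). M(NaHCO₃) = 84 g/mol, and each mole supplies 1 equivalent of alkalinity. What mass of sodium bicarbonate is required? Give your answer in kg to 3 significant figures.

(a) 2.70 kg; (b) 15.1 kg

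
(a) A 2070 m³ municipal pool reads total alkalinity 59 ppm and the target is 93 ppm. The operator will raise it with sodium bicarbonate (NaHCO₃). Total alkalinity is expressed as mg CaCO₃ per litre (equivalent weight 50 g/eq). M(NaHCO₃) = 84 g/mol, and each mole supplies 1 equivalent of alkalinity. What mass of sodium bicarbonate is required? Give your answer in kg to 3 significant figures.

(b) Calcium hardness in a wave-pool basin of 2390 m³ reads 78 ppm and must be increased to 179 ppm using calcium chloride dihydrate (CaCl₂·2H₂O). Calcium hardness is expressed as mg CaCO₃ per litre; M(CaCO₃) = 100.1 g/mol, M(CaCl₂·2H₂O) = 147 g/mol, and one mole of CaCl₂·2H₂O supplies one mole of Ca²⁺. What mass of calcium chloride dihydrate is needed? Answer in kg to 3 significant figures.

(a) Volume: 2070 m³ = 2,070,000 L.
(a) Alkalinity to add: (93 − 59) = 34 mg/L as CaCO₃ × 2,070,000 L = 70,380 g as CaCO₃.
(a) Equivalents: 70,380 g ÷ 50 g/eq = 1408 eq.
(a) NaHCO₃ supplies 1 eq per mole → 1408 mol.
(a) Mass: 1408 mol × 84 g/mol = 118,200 g.

(b) Volume: 2390 m³ = 2,390,000 L.
(b) Hardness to add: (179 − 78) = 101 mg/L as CaCO₃ × 2,390,000 L = 241,400 g as CaCO₃.
(b) Moles of Ca²⁺ (1 mol Ca²⁺ ≡ 1 mol CaCO₃): 241,400 / 100.1 g/mol = 2411 mol.
(b) Mass of CaCl₂·2H₂O: 2411 × 147 = 354,500 g.

(a) 118 kg; (b) 354 kg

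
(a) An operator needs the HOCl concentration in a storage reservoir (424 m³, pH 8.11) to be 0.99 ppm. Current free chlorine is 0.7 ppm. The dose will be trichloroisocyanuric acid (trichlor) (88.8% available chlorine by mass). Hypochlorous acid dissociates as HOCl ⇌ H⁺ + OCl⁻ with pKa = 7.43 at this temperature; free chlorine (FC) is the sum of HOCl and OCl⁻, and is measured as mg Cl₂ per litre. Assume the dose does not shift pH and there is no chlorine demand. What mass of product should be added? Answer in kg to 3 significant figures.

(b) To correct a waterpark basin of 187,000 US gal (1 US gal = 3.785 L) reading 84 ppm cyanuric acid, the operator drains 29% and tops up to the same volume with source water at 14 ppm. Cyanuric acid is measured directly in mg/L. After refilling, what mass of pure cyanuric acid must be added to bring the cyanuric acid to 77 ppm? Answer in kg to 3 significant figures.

(a) 2.40 kg; (b) 9.41 kg

(a) Volume: 424 m³ = 424,000 L.
(a) [OCl⁻]/[HOCl] = 10^(pH − pKa) = 10^(8.11 − 7.43) = 4.786; fraction as HOCl = 1/(1 + 4.786) = 0.1728.
(a) Free chlorine required for 0.99 ppm HOCl: 0.99 / 0.1728 = 5.728 ppm.
(a) FC to add: 5.728 − 0.7 = 5.028 mg/L as Cl₂.
(a) Cl₂ equivalent: 5.028 mg/L × 424,000 L = 2132 g.
(a) Product at 88.8% available Cl: 2132 / 0.888 = 2401 g.

(b) Volume: 187,000 US gal × 3.785 L/gal = 707,795 L.
(b) After draining 29% and refilling: 84 × 0.71 + 14 × 0.29 = 63.7 ppm.
(b) Deficit to target: 77 − 63.7 = 13.3 mg/L.
(b) Mass: 13.3 mg/L × 707,795 L = 9414 g cyanuric acid.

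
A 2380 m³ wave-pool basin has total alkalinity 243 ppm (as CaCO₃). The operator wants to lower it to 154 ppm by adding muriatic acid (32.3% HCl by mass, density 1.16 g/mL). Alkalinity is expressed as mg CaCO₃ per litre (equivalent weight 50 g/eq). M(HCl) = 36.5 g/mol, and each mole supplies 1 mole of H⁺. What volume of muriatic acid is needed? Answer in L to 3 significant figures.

Volume: 2380 m³ = 2,380,000 L.
Alkalinity to neutralize: (243 − 154) = 89 mg/L as CaCO₃ × 2,380,000 L = 211,800 g as CaCO₃.
Equivalents of H⁺ required: 211,800 ÷ 50 g/eq = 4236 eq = 4236 mol HCl.
Mass of HCl: 4236 × 36.5 = 154,600 g.
Mass of 32.3% solution: 154,600 / 0.323 = 478,700 g.
Volume: 478,700 g ÷ 1.16 g/mL = 412,700 mL.

413 L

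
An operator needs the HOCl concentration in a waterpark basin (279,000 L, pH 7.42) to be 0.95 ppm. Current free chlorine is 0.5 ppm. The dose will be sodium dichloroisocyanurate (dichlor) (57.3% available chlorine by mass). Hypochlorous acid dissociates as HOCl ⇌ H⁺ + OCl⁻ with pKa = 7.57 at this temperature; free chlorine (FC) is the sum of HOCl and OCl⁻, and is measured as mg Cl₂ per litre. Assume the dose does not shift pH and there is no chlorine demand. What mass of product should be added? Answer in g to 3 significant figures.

[OCl⁻]/[HOCl] = 10^(pH − pKa) = 10^(7.42 − 7.57) = 0.7079; fraction as HOCl = 1/(1 + 0.7079) = 0.5855.
Free chlorine required for 0.95 ppm HOCl: 0.95 / 0.5855 = 1.623 ppm.
FC to add: 1.623 − 0.5 = 1.123 mg/L as Cl₂.
Cl₂ equivalent: 1.123 mg/L × 279,000 L = 313.2 g.
Product at 57.3% available Cl: 313.2 / 0.573 = 546.6 g.

547 g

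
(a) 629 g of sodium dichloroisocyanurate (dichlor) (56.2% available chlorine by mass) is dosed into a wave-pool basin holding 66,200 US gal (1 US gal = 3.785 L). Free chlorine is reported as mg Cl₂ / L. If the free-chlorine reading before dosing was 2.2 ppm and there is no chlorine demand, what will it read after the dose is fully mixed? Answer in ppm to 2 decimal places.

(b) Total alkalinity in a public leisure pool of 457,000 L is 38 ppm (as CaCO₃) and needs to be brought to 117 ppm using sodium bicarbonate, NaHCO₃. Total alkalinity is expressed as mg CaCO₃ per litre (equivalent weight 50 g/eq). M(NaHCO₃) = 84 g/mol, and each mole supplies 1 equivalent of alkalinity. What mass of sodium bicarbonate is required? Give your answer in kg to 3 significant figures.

(a) Volume: 66,200 US gal × 3.785 L/gal = 250,567 L.
(a) Available chlorine delivered: 629 g × 0.562 = 353.5 g as Cl₂.
(a) Concentration rise: 353.5 g / 250,567 L = 1.411 mg/L = 1.41 ppm.
(a) Final FC: 2.2 + 1.41 = 3.61 ppm.

(b) Alkalinity to add: (117 − 38) = 79 mg/L as CaCO₃ × 457,000 L = 36,100 g as CaCO₃.
(b) Equivalents: 36,100 g ÷ 50 g/eq = 722.1 eq.
(b) NaHCO₃ supplies 1 eq per mole → 722.1 mol.
(b) Mass: 722.1 mol × 84 g/mol = 60,650 g.

(a) 3.61 ppm; (b) 60.7 kg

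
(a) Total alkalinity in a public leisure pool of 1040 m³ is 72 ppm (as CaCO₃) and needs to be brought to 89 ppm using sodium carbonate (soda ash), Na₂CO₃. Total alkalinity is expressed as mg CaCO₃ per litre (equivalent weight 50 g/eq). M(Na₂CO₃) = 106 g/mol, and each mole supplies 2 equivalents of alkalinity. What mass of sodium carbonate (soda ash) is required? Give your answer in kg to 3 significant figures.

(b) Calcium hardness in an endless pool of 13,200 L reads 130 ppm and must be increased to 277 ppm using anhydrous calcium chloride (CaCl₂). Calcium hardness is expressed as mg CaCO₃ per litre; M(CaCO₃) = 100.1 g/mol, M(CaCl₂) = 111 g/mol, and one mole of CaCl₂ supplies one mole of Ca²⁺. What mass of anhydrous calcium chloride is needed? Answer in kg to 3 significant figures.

(a) Volume: 1040 m³ = 1,040,000 L.
(a) Alkalinity to add: (89 − 72) = 17 mg/L as CaCO₃ × 1,040,000 L = 17,680 g as CaCO₃.
(a) Equivalents: 17,680 g ÷ 50 g/eq = 353.6 eq.
(a) Each mole of Na₂CO₃ supplies 2 eq, so 353.6 / 2 = 176.8 mol.
(a) Mass: 176.8 mol × 106 g/mol = 18,740 g.

(b) Hardness to add: (277 − 130) = 147 mg/L as CaCO₃ × 13,200 L = 1940 g as CaCO₃.
(b) Moles of Ca²⁺ (1 mol Ca²⁺ ≡ 1 mol CaCO₃): 1940 / 100.1 g/mol = 19.38 mol.
(b) Mass of CaCl₂: 19.38 × 111 = 2152 g.

(a) 18.7 kg; (b) 2.15 kg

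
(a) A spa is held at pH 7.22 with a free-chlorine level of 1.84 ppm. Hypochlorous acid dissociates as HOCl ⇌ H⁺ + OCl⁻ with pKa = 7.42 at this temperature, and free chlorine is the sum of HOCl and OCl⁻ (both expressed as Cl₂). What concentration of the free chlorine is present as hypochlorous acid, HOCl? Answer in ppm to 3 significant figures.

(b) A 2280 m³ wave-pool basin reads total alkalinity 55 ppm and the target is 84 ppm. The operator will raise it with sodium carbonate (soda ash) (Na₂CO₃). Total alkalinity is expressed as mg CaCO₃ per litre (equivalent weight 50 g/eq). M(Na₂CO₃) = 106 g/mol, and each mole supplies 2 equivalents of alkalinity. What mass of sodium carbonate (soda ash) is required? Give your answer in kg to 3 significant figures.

(a) 1.13 ppm; (b) 70.1 kg

(a) [OCl⁻]/[HOCl] = 10^(pH − pKa) = 10^(7.22 − 7.42) = 10^-0.20 = 0.631.
(a) Fraction as HOCl = 1 / (1 + 0.631) = 0.6131.
(a) HOCl = 0.6131 × 1.84 ppm = 1.128 ppm.

(b) Volume: 2280 m³ = 2,280,000 L.
(b) Alkalinity to add: (84 − 55) = 29 mg/L as CaCO₃ × 2,280,000 L = 66,120 g as CaCO₃.
(b) Equivalents: 66,120 g ÷ 50 g/eq = 1322 eq.
(b) Each mole of Na₂CO₃ supplies 2 eq, so 1322 / 2 = 661.2 mol.
(b) Mass: 661.2 mol × 106 g/mol = 70,090 g.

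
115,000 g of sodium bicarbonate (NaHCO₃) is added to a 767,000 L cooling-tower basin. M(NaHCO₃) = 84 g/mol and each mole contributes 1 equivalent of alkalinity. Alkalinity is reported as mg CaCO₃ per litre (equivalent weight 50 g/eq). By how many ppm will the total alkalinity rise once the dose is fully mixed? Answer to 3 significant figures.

Moles of NaHCO₃: 115,000 g ÷ 84 g/mol = 1369 mol → 1369 eq of alkalinity.
As CaCO₃: 1369 eq × 50 g/eq = 68,450 g.
Rise: 68,450 g / 767,000 L × 1000 = 89.25 mg/L.

89.2 ppm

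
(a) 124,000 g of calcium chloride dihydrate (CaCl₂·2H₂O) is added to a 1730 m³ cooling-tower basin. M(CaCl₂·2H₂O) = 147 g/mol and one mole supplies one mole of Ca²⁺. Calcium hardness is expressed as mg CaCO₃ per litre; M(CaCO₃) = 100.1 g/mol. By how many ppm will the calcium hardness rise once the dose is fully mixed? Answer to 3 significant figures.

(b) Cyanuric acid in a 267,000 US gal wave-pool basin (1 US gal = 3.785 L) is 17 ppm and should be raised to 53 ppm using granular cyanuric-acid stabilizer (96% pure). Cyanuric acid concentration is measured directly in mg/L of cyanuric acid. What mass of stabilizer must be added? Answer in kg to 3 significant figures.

(a) 48.8 ppm; (b) 37.9 kg

(a) Volume: 1730 m³ = 1,730,000 L.
(a) Moles of Ca²⁺: 124,000 g ÷ 147 g/mol = 843.5 mol.
(a) As CaCO₃: 843.5 mol × 100.1 g/mol = 84,440 g.
(a) Rise: 84,440 g / 1,730,000 L × 1000 = 48.81 mg/L.

(b) Volume: 267,000 US gal × 3.785 L/gal = 1,010,595 L.
(b) CYA to add: (53 − 17) = 36 mg/L × 1,010,595 L = 36,380 g cyanuric acid.
(b) At 96% purity: 36,380 / 0.96 = 37,900 g product.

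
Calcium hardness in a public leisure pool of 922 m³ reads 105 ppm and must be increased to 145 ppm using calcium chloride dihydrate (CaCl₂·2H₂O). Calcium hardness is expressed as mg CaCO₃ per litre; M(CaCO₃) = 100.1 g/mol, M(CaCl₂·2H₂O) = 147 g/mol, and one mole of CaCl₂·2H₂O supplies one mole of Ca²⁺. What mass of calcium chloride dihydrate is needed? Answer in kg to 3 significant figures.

54.2 kg

Volume: 922 m³ = 922,000 L.
Hardness to add: (145 − 105) = 40 mg/L as CaCO₃ × 922,000 L = 36,880 g as CaCO₃.
Moles of Ca²⁺ (1 mol Ca²⁺ ≡ 1 mol CaCO₃): 36,880 / 100.1 g/mol = 368.4 mol.
Mass of CaCl₂·2H₂O: 368.4 × 147 = 54,160 g.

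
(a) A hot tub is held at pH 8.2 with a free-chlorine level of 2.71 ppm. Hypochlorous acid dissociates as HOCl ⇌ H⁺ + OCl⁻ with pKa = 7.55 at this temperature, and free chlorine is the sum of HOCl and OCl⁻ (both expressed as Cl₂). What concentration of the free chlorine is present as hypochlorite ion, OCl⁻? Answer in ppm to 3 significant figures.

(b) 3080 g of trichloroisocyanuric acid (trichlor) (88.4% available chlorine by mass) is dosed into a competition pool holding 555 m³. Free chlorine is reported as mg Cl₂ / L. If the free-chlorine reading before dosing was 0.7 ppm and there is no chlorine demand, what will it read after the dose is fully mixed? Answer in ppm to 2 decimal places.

(a) 2.21 ppm; (b) 5.61 ppm

(a) [OCl⁻]/[HOCl] = 10^(pH − pKa) = 10^(8.2 − 7.55) = 10^0.65 = 4.467.
(a) Fraction as HOCl = 1 / (1 + 4.467) = 0.1829.
(a) OCl⁻ = (1 − 0.1829) × 2.71 ppm = 2.214 ppm.

(b) Volume: 555 m³ = 555,000 L.
(b) Available chlorine delivered: 3080 g × 0.884 = 2723 g as Cl₂.
(b) Concentration rise: 2723 g / 555,000 L = 4.906 mg/L = 4.91 ppm.
(b) Final FC: 0.7 + 4.91 = 5.61 ppm.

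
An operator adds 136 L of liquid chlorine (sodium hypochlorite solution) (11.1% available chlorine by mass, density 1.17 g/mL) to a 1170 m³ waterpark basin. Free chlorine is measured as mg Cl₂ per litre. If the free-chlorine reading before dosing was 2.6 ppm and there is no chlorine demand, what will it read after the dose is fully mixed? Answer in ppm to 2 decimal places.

Volume: 1170 m³ = 1,170,000 L.
Mass of solution: 136 L × 1000 mL/L × 1.17 g/mL = 159,100 g.
Available chlorine delivered: 159,100 g × 0.111 = 17,660 g as Cl₂.
Concentration rise: 17,660 g / 1,170,000 L = 15.1 mg/L = 15.10 ppm.
Final FC: 2.6 + 15.10 = 17.70 ppm.

17.70 ppm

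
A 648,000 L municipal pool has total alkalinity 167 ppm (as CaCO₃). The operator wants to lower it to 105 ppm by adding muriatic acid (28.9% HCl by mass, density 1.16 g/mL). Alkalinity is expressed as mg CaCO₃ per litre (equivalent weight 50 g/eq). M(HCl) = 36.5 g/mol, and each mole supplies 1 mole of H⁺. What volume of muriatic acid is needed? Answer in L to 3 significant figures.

87.5 L

Alkalinity to neutralize: (167 − 105) = 62 mg/L as CaCO₃ × 648,000 L = 40,180 g as CaCO₃.
Equivalents of H⁺ required: 40,180 ÷ 50 g/eq = 803.5 eq = 803.5 mol HCl.
Mass of HCl: 803.5 × 36.5 = 29,330 g.
Mass of 28.9% solution: 29,330 / 0.289 = 101,500 g.
Volume: 101,500 g ÷ 1.16 g/mL = 87,490 mL.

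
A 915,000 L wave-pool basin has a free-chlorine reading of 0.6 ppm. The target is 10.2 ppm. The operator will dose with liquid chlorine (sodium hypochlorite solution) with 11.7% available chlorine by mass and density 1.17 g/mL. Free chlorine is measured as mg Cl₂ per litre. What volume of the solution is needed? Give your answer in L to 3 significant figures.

64.2 L

Chlorine deficit: 10.2 − 0.6 = 9.6 ppm = 9.6 mg/L as Cl₂.
Cl₂ equivalent needed: 9.6 mg/L × 915,000 L = 8,784,000 mg = 8784 g.
Product at 11.7% available chlorine: 8784 / 0.117 = 75,080 g.
Volume at density 1.17 g/mL: 75,080 g ÷ 1.17 g/mL = 64,170 mL.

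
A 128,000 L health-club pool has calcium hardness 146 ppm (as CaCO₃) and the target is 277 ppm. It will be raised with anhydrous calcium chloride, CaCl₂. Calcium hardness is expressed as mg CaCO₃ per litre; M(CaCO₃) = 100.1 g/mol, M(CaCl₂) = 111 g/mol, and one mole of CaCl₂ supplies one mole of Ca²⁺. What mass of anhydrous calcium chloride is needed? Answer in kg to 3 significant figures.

18.6 kg

Hardness to add: (277 − 146) = 131 mg/L as CaCO₃ × 128,000 L = 16,770 g as CaCO₃.
Moles of Ca²⁺ (1 mol Ca²⁺ ≡ 1 mol CaCO₃): 16,770 / 100.1 g/mol = 167.5 mol.
Mass of CaCl₂: 167.5 × 111 = 18,590 g.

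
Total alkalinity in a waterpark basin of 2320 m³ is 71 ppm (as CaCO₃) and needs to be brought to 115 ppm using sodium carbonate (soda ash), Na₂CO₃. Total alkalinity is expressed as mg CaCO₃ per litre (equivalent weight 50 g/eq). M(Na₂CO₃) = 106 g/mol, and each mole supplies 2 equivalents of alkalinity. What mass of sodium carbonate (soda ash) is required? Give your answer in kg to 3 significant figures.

108 kg

Volume: 2320 m³ = 2,320,000 L.
Alkalinity to add: (115 − 71) = 44 mg/L as CaCO₃ × 2,320,000 L = 102,100 g as CaCO₃.
Equivalents: 102,100 g ÷ 50 g/eq = 2042 eq.
Each mole of Na₂CO₃ supplies 2 eq, so 2042 / 2 = 1021 mol.
Mass: 1021 mol × 106 g/mol = 108,200 g.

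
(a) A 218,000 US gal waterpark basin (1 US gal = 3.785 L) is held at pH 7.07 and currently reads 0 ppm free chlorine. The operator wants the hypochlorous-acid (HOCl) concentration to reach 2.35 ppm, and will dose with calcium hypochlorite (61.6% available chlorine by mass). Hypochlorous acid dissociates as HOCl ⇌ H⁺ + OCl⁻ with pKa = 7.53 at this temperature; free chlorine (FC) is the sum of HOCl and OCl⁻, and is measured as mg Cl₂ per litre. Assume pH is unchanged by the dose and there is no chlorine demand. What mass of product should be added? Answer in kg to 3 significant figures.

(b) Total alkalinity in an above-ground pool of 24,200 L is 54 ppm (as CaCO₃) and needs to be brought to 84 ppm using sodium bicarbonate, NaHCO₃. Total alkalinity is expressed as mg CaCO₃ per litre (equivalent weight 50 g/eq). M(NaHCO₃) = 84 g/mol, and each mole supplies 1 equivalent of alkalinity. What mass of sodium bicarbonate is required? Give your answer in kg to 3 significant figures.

(a) 4.24 kg; (b) 1.22 kg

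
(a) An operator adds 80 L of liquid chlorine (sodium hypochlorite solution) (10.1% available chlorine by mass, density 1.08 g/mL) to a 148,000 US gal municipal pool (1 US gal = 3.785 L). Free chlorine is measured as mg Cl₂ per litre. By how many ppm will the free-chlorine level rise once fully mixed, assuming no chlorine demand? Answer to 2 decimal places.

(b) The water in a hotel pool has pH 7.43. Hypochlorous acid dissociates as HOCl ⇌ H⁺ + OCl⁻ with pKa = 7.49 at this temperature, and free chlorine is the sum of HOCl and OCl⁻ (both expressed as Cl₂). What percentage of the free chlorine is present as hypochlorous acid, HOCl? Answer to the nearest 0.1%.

(a) 15.58 ppm; (b) 53.4%

(a) Volume: 148,000 US gal × 3.785 L/gal = 560,180 L.
(a) Mass of solution: 80 L × 1000 mL/L × 1.08 g/mL = 86,400 g.
(a) Available chlorine delivered: 86,400 g × 0.101 = 8726 g as Cl₂.
(a) Concentration rise: 8726 g / 560,180 L = 15.58 mg/L = 15.58 ppm.

(b) [OCl⁻]/[HOCl] = 10^(pH − pKa) = 10^(7.43 − 7.49) = 10^-0.06 = 0.871.
(b) Fraction as HOCl = 1 / (1 + 0.871) = 0.5345.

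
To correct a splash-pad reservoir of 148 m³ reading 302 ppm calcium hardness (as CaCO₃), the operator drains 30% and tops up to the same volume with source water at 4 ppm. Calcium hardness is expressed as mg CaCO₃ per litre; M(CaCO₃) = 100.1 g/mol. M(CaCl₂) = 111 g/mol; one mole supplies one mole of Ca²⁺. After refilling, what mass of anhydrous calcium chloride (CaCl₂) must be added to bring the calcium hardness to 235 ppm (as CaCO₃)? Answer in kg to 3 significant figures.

3.68 kg

Volume: 148 m³ = 148,000 L.
After draining 30% and refilling: 302 × 0.70 + 4 × 0.30 = 212.6 ppm.
Deficit to target: 235 − 212.6 = 22.4 mg/L.
As CaCO₃: 22.4 mg/L × 148,000 L = 3315 g; ÷ 100.1 = 33.12 mol Ca²⁺.
Mass: 33.12 × 111 = 3676 g.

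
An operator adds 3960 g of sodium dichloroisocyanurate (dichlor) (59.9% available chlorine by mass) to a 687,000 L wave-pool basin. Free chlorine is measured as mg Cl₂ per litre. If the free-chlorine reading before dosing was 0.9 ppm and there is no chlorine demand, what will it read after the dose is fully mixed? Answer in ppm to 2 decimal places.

4.35 ppm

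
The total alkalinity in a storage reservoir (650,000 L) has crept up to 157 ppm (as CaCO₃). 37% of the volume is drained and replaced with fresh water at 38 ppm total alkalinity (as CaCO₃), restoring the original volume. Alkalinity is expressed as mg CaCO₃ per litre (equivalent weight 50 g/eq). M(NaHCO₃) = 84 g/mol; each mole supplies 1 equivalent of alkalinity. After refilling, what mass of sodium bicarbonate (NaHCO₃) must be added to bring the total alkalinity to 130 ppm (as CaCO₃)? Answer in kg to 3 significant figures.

After draining 37% and refilling: 157 × 0.63 + 38 × 0.37 = 112.97 ppm.
Deficit to target: 130 − 112.97 = 17.03 mg/L.
As CaCO₃: 17.03 mg/L × 650,000 L = 11,070 g; ÷ 50 g/eq ÷ 1 = 221.4 mol NaHCO₃.
Mass: 221.4 × 84 = 18,600 g.

18.6 kg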